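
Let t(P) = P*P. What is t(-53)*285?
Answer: 800565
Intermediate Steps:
t(P) = P²
t(-53)*285 = (-53)²*285 = 2809*285 = 800565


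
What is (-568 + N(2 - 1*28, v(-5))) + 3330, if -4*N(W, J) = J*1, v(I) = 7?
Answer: 11041/4 ≈ 2760.3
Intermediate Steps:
N(W, J) = -J/4
(-568 + N(2 - 1*28, v(-5))) + 3330 = (-568 - ¼*7) + 3330 = (-568 - 7/4) + 3330 = -2279/4 + 3330 = 11041/4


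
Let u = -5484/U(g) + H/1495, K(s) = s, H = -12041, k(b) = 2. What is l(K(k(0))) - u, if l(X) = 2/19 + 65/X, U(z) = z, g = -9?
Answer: -96919091/170430 ≈ -568.67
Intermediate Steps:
u = 2696737/4485 (u = -5484/(-9) - 12041/1495 = -5484*(-⅑) - 12041*1/1495 = 1828/3 - 12041/1495 = 2696737/4485 ≈ 601.28)
l(X) = 2/19 + 65/X (l(X) = 2*(1/19) + 65/X = 2/19 + 65/X)
l(K(k(0))) - u = (2/19 + 65/2) - 1*2696737/4485 = (2/19 + 65*(½)) - 2696737/4485 = (2/19 + 65/2) - 2696737/4485 = 1239/38 - 2696737/4485 = -96919091/170430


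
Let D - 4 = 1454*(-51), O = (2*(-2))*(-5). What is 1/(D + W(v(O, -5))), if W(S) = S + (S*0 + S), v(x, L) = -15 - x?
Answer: -1/74220 ≈ -1.3473e-5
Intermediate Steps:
O = 20 (O = -4*(-5) = 20)
D = -74150 (D = 4 + 1454*(-51) = 4 - 74154 = -74150)
W(S) = 2*S (W(S) = S + (0 + S) = S + S = 2*S)
1/(D + W(v(O, -5))) = 1/(-74150 + 2*(-15 - 1*20)) = 1/(-74150 + 2*(-15 - 20)) = 1/(-74150 + 2*(-35)) = 1/(-74150 - 70) = 1/(-74220) = -1/74220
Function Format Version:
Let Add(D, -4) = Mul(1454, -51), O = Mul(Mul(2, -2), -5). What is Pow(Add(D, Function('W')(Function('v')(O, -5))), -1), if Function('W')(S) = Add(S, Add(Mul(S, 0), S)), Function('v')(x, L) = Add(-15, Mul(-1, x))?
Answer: Rational(-1, 74220) ≈ -1.3473e-5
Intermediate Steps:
O = 20 (O = Mul(-4, -5) = 20)
D = -74150 (D = Add(4, Mul(1454, -51)) = Add(4, -74154) = -74150)
Function('W')(S) = Mul(2, S) (Function('W')(S) = Add(S, Add(0, S)) = Add(S, S) = Mul(2, S))
Pow(Add(D, Function('W')(Function('v')(O, -5))), -1) = Pow(Add(-74150, Mul(2, Add(-15, Mul(-1, 20)))), -1) = Pow(Add(-74150, Mul(2, Add(-15, -20))), -1) = Pow(Add(-74150, Mul(2, -35)), -1) = Pow(Add(-74150, -70), -1) = Pow(-74220, -1) = Rational(-1, 74220)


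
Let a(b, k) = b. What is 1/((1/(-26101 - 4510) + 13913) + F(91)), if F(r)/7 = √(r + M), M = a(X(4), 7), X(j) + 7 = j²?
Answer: 30611/428033612 ≈ 7.1515e-5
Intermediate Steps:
X(j) = -7 + j²
M = 9 (M = -7 + 4² = -7 + 16 = 9)
F(r) = 7*√(9 + r) (F(r) = 7*√(r + 9) = 7*√(9 + r))
1/((1/(-26101 - 4510) + 13913) + F(91)) = 1/((1/(-26101 - 4510) + 13913) + 7*√(9 + 91)) = 1/((1/(-30611) + 13913) + 7*√100) = 1/((-1/30611 + 13913) + 7*10) = 1/(425890842/30611 + 70) = 1/(428033612/30611) = 30611/428033612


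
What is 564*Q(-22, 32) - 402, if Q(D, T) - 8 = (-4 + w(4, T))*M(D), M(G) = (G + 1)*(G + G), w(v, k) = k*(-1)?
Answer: -18756786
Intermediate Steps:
w(v, k) = -k
M(G) = 2*G*(1 + G) (M(G) = (1 + G)*(2*G) = 2*G*(1 + G))
Q(D, T) = 8 + 2*D*(1 + D)*(-4 - T) (Q(D, T) = 8 + (-4 - T)*(2*D*(1 + D)) = 8 + 2*D*(1 + D)*(-4 - T))
564*Q(-22, 32) - 402 = 564*(8 - 8*(-22)*(1 - 22) - 2*(-22)*32*(1 - 22)) - 402 = 564*(8 - 8*(-22)*(-21) - 2*(-22)*32*(-21)) - 402 = 564*(8 - 3696 - 29568) - 402 = 564*(-33256) - 402 = -18756384 - 402 = -18756786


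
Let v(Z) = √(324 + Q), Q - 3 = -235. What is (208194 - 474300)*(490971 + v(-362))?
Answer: -130650328926 - 532212*√23 ≈ -1.3065e+11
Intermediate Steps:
Q = -232 (Q = 3 - 235 = -232)
v(Z) = 2*√23 (v(Z) = √(324 - 232) = √92 = 2*√23)
(208194 - 474300)*(490971 + v(-362)) = (208194 - 474300)*(490971 + 2*√23) = -266106*(490971 + 2*√23) = -130650328926 - 532212*√23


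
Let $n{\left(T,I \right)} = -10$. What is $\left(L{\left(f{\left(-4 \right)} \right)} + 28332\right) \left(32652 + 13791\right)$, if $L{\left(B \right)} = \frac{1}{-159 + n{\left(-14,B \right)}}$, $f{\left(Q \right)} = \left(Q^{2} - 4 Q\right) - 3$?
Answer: $\frac{222374053401}{169} \approx 1.3158 \cdot 10^{9}$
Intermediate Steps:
$f{\left(Q \right)} = -3 + Q^{2} - 4 Q$
$L{\left(B \right)} = - \frac{1}{169}$ ($L{\left(B \right)} = \frac{1}{-159 - 10} = \frac{1}{-169} = - \frac{1}{169}$)
$\left(L{\left(f{\left(-4 \right)} \right)} + 28332\right) \left(32652 + 13791\right) = \left(- \frac{1}{169} + 28332\right) \left(32652 + 13791\right) = \frac{4788107}{169} \cdot 46443 = \frac{222374053401}{169}$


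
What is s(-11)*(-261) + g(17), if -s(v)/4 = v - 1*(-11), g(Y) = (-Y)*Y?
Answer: -289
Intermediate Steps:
g(Y) = -Y²
s(v) = -44 - 4*v (s(v) = -4*(v - 1*(-11)) = -4*(v + 11) = -4*(11 + v) = -44 - 4*v)
s(-11)*(-261) + g(17) = (-44 - 4*(-11))*(-261) - 1*17² = (-44 + 44)*(-261) - 1*289 = 0*(-261) - 289 = 0 - 289 = -289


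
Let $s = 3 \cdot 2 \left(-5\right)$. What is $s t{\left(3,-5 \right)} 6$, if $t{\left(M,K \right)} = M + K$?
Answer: $360$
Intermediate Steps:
$t{\left(M,K \right)} = K + M$
$s = -30$ ($s = 6 \left(-5\right) = -30$)
$s t{\left(3,-5 \right)} 6 = - 30 \left(-5 + 3\right) 6 = \left(-30\right) \left(-2\right) 6 = 60 \cdot 6 = 360$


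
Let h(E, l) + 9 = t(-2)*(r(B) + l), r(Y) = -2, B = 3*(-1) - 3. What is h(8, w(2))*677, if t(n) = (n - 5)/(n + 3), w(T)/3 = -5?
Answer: 74470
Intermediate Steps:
w(T) = -15 (w(T) = 3*(-5) = -15)
t(n) = (-5 + n)/(3 + n)
B = -6 (B = -3 - 3 = -6)
h(E, l) = 5 - 7*l (h(E, l) = -9 + ((-5 - 2)/(3 - 2))*(-2 + l) = -9 + (-7/1)*(-2 + l) = -9 + (1*(-7))*(-2 + l) = -9 - 7*(-2 + l) = -9 + (14 - 7*l) = 5 - 7*l)
h(8, w(2))*677 = (5 - 7*(-15))*677 = (5 + 105)*677 = 110*677 = 74470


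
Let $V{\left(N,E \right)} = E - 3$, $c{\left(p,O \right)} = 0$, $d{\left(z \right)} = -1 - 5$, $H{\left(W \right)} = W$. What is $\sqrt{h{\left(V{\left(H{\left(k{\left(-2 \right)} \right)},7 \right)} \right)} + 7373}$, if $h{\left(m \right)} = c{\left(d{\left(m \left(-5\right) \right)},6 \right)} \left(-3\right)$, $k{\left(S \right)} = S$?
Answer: $\sqrt{7373} \approx 85.866$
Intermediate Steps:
$d{\left(z \right)} = -6$ ($d{\left(z \right)} = -1 - 5 = -6$)
$V{\left(N,E \right)} = -3 + E$ ($V{\left(N,E \right)} = E - 3 = -3 + E$)
$h{\left(m \right)} = 0$ ($h{\left(m \right)} = 0 \left(-3\right) = 0$)
$\sqrt{h{\left(V{\left(H{\left(k{\left(-2 \right)} \right)},7 \right)} \right)} + 7373} = \sqrt{0 + 7373} = \sqrt{7373}$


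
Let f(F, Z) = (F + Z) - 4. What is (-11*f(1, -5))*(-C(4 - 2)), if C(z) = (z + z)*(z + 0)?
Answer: -704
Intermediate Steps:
C(z) = 2*z² (C(z) = (2*z)*z = 2*z²)
f(F, Z) = -4 + F + Z
(-11*f(1, -5))*(-C(4 - 2)) = (-11*(-4 + 1 - 5))*(-2*(4 - 2)²) = (-11*(-8))*(-2*2²) = 88*(-2*4) = 88*(-1*8) = 88*(-8) = -704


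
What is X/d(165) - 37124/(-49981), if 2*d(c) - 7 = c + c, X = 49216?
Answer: 4932240580/16843597 ≈ 292.83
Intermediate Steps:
d(c) = 7/2 + c (d(c) = 7/2 + (c + c)/2 = 7/2 + (2*c)/2 = 7/2 + c)
X/d(165) - 37124/(-49981) = 49216/(7/2 + 165) - 37124/(-49981) = 49216/(337/2) - 37124*(-1/49981) = 49216*(2/337) + 37124/49981 = 98432/337 + 37124/49981 = 4932240580/16843597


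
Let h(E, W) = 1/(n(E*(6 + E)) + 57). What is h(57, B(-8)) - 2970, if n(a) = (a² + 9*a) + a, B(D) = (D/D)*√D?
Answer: -38405806559/12931248 ≈ -2970.0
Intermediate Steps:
B(D) = √D (B(D) = 1*√D = √D)
n(a) = a² + 10*a
h(E, W) = 1/(57 + E*(6 + E)*(10 + E*(6 + E))) (h(E, W) = 1/((E*(6 + E))*(10 + E*(6 + E)) + 57) = 1/(E*(6 + E)*(10 + E*(6 + E)) + 57) = 1/(57 + E*(6 + E)*(10 + E*(6 + E))))
h(57, B(-8)) - 2970 = 1/(57 + 57*(6 + 57)*(10 + 57*(6 + 57))) - 2970 = 1/(57 + 57*63*(10 + 57*63)) - 2970 = 1/(57 + 57*63*(10 + 3591)) - 2970 = 1/(57 + 57*63*3601) - 2970 = 1/(57 + 12931191) - 2970 = 1/12931248 - 2970 = -38405806559/12931248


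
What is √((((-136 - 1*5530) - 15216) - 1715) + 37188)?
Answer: √14591 ≈ 120.79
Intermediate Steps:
√((((-136 - 1*5530) - 15216) - 1715) + 37188) = √((((-136 - 5530) - 15216) - 1715) + 37188) = √(((-5666 - 15216) - 1715) + 37188) = √((-20882 - 1715) + 37188) = √(-22597 + 37188) = √14591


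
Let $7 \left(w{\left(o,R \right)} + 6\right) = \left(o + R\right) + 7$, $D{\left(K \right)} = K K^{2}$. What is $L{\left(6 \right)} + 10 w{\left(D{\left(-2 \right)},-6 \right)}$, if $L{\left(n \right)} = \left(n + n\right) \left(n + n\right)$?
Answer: $74$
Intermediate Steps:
$D{\left(K \right)} = K^{3}$
$w{\left(o,R \right)} = -5 + \frac{R}{7} + \frac{o}{7}$ ($w{\left(o,R \right)} = -6 + \frac{\left(o + R\right) + 7}{7} = -6 + \frac{\left(R + o\right) + 7}{7} = -6 + \frac{7 + R + o}{7} = -6 + \left(1 + \frac{R}{7} + \frac{o}{7}\right) = -5 + \frac{R}{7} + \frac{o}{7}$)
$L{\left(n \right)} = 4 n^{2}$ ($L{\left(n \right)} = 2 n 2 n = 4 n^{2}$)
$L{\left(6 \right)} + 10 w{\left(D{\left(-2 \right)},-6 \right)} = 4 \cdot 6^{2} + 10 \left(-5 + \frac{1}{7} \left(-6\right) + \frac{\left(-2\right)^{3}}{7}\right) = 4 \cdot 36 + 10 \left(-5 - \frac{6}{7} + \frac{1}{7} \left(-8\right)\right) = 144 + 10 \left(-5 - \frac{6}{7} - \frac{8}{7}\right) = 144 + 10 \left(-7\right) = 144 - 70 = 74$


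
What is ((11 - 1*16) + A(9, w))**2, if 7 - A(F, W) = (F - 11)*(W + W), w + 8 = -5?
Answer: 2500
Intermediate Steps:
w = -13 (w = -8 - 5 = -13)
A(F, W) = 7 - 2*W*(-11 + F) (A(F, W) = 7 - (F - 11)*(W + W) = 7 - (-11 + F)*2*W = 7 - 2*W*(-11 + F))
((11 - 1*16) + A(9, w))**2 = ((11 - 1*16) + (7 + 22*(-13) - 2*9*(-13)))**2 = ((11 - 16) + (7 - 286 + 234))**2 = (-5 - 45)**2 = (-50)**2 = 2500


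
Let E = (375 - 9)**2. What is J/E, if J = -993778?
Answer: -496889/66978 ≈ -7.4187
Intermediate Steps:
E = 133956 (E = 366**2 = 133956)
J/E = -993778/133956 = -993778*1/133956 = -496889/66978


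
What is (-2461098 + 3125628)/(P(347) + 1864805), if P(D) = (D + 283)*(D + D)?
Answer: 132906/460405 ≈ 0.28867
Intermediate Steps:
P(D) = 2*D*(283 + D) (P(D) = (283 + D)*(2*D) = 2*D*(283 + D))
(-2461098 + 3125628)/(P(347) + 1864805) = (-2461098 + 3125628)/(2*347*(283 + 347) + 1864805) = 664530/(2*347*630 + 1864805) = 664530/(437220 + 1864805) = 664530/2302025 = 664530*(1/2302025) = 132906/460405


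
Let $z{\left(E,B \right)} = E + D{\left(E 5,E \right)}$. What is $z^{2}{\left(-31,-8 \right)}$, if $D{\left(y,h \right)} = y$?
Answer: $34596$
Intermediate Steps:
$z{\left(E,B \right)} = 6 E$ ($z{\left(E,B \right)} = E + E 5 = E + 5 E = 6 E$)
$z^{2}{\left(-31,-8 \right)} = \left(6 \left(-31\right)\right)^{2} = \left(-186\right)^{2} = 34596$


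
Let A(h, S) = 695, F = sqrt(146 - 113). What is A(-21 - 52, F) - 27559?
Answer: -26864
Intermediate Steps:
F = sqrt(33) ≈ 5.7446
A(-21 - 52, F) - 27559 = 695 - 27559 = -26864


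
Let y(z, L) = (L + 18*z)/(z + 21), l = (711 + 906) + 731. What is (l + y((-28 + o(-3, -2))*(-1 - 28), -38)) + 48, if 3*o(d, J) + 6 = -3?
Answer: 277558/115 ≈ 2413.5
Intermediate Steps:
o(d, J) = -3 (o(d, J) = -2 + (⅓)*(-3) = -2 - 1 = -3)
l = 2348 (l = 1617 + 731 = 2348)
y(z, L) = (L + 18*z)/(21 + z)
(l + y((-28 + o(-3, -2))*(-1 - 28), -38)) + 48 = (2348 + (-38 + 18*((-28 - 3)*(-1 - 28)))/(21 + (-28 - 3)*(-1 - 28))) + 48 = (2348 + (-38 + 18*(-31*(-29)))/(21 - 31*(-29))) + 48 = (2348 + (-38 + 18*899)/(21 + 899)) + 48 = (2348 + (-38 + 16182)/920) + 48 = (2348 + (1/920)*16144) + 48 = (2348 + 2018/115) + 48 = 272038/115 + 48 = 277558/115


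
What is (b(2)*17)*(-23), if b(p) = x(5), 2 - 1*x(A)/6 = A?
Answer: 7038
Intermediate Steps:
x(A) = 12 - 6*A
b(p) = -18 (b(p) = 12 - 6*5 = 12 - 30 = -18)
(b(2)*17)*(-23) = -18*17*(-23) = -306*(-23) = 7038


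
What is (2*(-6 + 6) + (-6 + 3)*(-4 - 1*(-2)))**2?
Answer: 36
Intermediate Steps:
(2*(-6 + 6) + (-6 + 3)*(-4 - 1*(-2)))**2 = (2*0 - 3*(-4 + 2))**2 = (0 - 3*(-2))**2 = (0 + 6)**2 = 6**2 = 36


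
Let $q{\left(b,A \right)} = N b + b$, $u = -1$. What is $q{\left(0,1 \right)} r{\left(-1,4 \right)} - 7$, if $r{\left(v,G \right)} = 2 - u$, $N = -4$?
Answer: $-7$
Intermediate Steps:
$q{\left(b,A \right)} = - 3 b$ ($q{\left(b,A \right)} = - 4 b + b = - 3 b$)
$r{\left(v,G \right)} = 3$ ($r{\left(v,G \right)} = 2 - -1 = 2 + 1 = 3$)
$q{\left(0,1 \right)} r{\left(-1,4 \right)} - 7 = \left(-3\right) 0 \cdot 3 - 7 = 0 \cdot 3 - 7 = 0 - 7 = -7$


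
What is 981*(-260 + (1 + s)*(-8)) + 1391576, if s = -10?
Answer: 1207148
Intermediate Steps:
981*(-260 + (1 + s)*(-8)) + 1391576 = 981*(-260 + (1 - 10)*(-8)) + 1391576 = 981*(-260 - 9*(-8)) + 1391576 = 981*(-260 + 72) + 1391576 = 981*(-188) + 1391576 = -184428 + 1391576 = 1207148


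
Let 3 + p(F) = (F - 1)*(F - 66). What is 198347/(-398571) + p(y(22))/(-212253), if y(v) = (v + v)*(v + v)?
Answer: -494769261676/28199296821 ≈ -17.545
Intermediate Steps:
y(v) = 4*v**2 (y(v) = (2*v)*(2*v) = 4*v**2)
p(F) = -3 + (-1 + F)*(-66 + F) (p(F) = -3 + (F - 1)*(F - 66) = -3 + (-1 + F)*(-66 + F))
198347/(-398571) + p(y(22))/(-212253) = 198347/(-398571) + (63 + (4*22**2)**2 - 268*22**2)/(-212253) = 198347*(-1/398571) + (63 + (4*484)**2 - 268*484)*(-1/212253) = -198347/398571 + (63 + 1936**2 - 67*1936)*(-1/212253) = -198347/398571 + (63 + 3748096 - 129712)*(-1/212253) = -198347/398571 + 3618447*(-1/212253) = -198347/398571 - 1206149/70751 = -494769261676/28199296821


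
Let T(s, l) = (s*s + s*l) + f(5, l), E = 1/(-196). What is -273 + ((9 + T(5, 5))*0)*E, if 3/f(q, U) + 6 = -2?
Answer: -273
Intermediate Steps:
E = -1/196 ≈ -0.0051020
f(q, U) = -3/8 (f(q, U) = 3/(-6 - 2) = 3/(-8) = 3*(-⅛) = -3/8)
T(s, l) = -3/8 + s² + l*s (T(s, l) = (s*s + s*l) - 3/8 = (s² + l*s) - 3/8 = -3/8 + s² + l*s)
-273 + ((9 + T(5, 5))*0)*E = -273 + ((9 + (-3/8 + 5² + 5*5))*0)*(-1/196) = -273 + ((9 + (-3/8 + 25 + 25))*0)*(-1/196) = -273 + ((9 + 397/8)*0)*(-1/196) = -273 + ((469/8)*0)*(-1/196) = -273 + 0*(-1/196) = -273 + 0 = -273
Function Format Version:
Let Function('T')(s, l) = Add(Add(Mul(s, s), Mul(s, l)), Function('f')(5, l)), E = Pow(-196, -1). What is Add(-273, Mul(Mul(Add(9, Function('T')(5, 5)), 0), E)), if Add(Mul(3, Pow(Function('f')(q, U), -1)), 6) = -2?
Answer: -273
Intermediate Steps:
E = Rational(-1, 196) ≈ -0.0051020
Function('f')(q, U) = Rational(-3, 8) (Function('f')(q, U) = Mul(3, Pow(Add(-6, -2), -1)) = Mul(3, Pow(-8, -1)) = Mul(3, Rational(-1, 8)) = Rational(-3, 8))
Function('T')(s, l) = Add(Rational(-3, 8), Pow(s, 2), Mul(l, s)) (Function('T')(s, l) = Add(Add(Mul(s, s), Mul(s, l)), Rational(-3, 8)) = Add(Add(Pow(s, 2), Mul(l, s)), Rational(-3, 8)) = Add(Rational(-3, 8), Pow(s, 2), Mul(l, s)))
Add(-273, Mul(Mul(Add(9, Function('T')(5, 5)), 0), E)) = Add(-273, Mul(Mul(Add(9, Add(Rational(-3, 8), Pow(5, 2), Mul(5, 5))), 0), Rational(-1, 196))) = Add(-273, Mul(Mul(Add(9, Add(Rational(-3, 8), 25, 25)), 0), Rational(-1, 196))) = Add(-273, Mul(Mul(Add(9, Rational(397, 8)), 0), Rational(-1, 196))) = Add(-273, Mul(Mul(Rational(469, 8), 0), Rational(-1, 196))) = Add(-273, Mul(0, Rational(-1, 196))) = Add(-273, 0) = -273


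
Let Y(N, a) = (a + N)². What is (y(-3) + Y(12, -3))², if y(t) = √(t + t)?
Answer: (81 + I*√6)² ≈ 6555.0 + 396.82*I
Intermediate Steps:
Y(N, a) = (N + a)²
y(t) = √2*√t (y(t) = √(2*t) = √2*√t)
(y(-3) + Y(12, -3))² = (√2*√(-3) + (12 - 3)²)² = (√2*(I*√3) + 9²)² = (I*√6 + 81)² = (81 + I*√6)²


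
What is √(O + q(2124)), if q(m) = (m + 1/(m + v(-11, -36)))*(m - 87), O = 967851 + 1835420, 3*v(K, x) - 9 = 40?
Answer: 5*√11758348569830/6421 ≈ 2670.2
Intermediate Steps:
v(K, x) = 49/3 (v(K, x) = 3 + (⅓)*40 = 3 + 40/3 = 49/3)
O = 2803271
q(m) = (-87 + m)*(m + 1/(49/3 + m)) (q(m) = (m + 1/(m + 49/3))*(m - 87) = (m + 1/(49/3 + m))*(-87 + m) = (-87 + m)*(m + 1/(49/3 + m)))
√(O + q(2124)) = √(2803271 + (-261 - 4260*2124 - 212*2124² + 3*2124³)/(49 + 3*2124)) = √(2803271 + (-261 - 9048240 - 212*4511376 + 3*9582162624)/(49 + 6372)) = √(2803271 + (-261 - 9048240 - 956411712 + 28746487872)/6421) = √(2803271 + (1/6421)*27781027659) = √(2803271 + 27781027659/6421) = √(45780830750/6421) = 5*√11758348569830/6421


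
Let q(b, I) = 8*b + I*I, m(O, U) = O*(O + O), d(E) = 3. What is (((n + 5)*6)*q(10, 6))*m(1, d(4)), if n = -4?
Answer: 1392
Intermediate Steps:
m(O, U) = 2*O² (m(O, U) = O*(2*O) = 2*O²)
q(b, I) = I² + 8*b (q(b, I) = 8*b + I² = I² + 8*b)
(((n + 5)*6)*q(10, 6))*m(1, d(4)) = (((-4 + 5)*6)*(6² + 8*10))*(2*1²) = ((1*6)*(36 + 80))*(2*1) = (6*116)*2 = 696*2 = 1392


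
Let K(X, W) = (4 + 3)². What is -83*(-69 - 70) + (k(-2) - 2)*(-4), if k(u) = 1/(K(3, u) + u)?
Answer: 542611/47 ≈ 11545.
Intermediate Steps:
K(X, W) = 49 (K(X, W) = 7² = 49)
k(u) = 1/(49 + u)
-83*(-69 - 70) + (k(-2) - 2)*(-4) = -83*(-69 - 70) + (1/(49 - 2) - 2)*(-4) = -83*(-139) + (1/47 - 2)*(-4) = 11537 + (1/47 - 2)*(-4) = 11537 - 93/47*(-4) = 11537 + 372/47 = 542611/47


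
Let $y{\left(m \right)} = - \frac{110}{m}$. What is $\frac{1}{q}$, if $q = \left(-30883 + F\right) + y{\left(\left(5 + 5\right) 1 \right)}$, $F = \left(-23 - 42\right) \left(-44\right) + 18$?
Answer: $- \frac{1}{28016} \approx -3.5694 \cdot 10^{-5}$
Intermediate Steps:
$F = 2878$ ($F = \left(-65\right) \left(-44\right) + 18 = 2860 + 18 = 2878$)
$q = -28016$ ($q = \left(-30883 + 2878\right) - \frac{110}{\left(5 + 5\right) 1} = -28005 - \frac{110}{10 \cdot 1} = -28005 - \frac{110}{10} = -28005 - 11 = -28016$)
$\frac{1}{q} = \frac{1}{-28016} = - \frac{1}{28016}$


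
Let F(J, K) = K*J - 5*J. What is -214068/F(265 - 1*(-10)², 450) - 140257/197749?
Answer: -17543367719/4839906775 ≈ -3.6247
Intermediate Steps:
F(J, K) = -5*J + J*K (F(J, K) = J*K - 5*J = -5*J + J*K)
-214068/F(265 - 1*(-10)², 450) - 140257/197749 = -214068*1/((-5 + 450)*(265 - 1*(-10)²)) - 140257/197749 = -214068*1/(445*(265 - 1*100)) - 140257*1/197749 = -214068*1/(445*(265 - 100)) - 140257/197749 = -214068/(165*445) - 140257/197749 = -214068/73425 - 140257/197749 = -214068*1/73425 - 140257/197749 = -71356/24475 - 140257/197749 = -17543367719/4839906775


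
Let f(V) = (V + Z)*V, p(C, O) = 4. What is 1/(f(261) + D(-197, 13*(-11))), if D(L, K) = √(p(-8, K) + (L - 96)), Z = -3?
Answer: 67338/4534406533 - 17*I/4534406533 ≈ 1.485e-5 - 3.7491e-9*I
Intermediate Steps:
f(V) = V*(-3 + V) (f(V) = (V - 3)*V = (-3 + V)*V = V*(-3 + V))
D(L, K) = √(-92 + L) (D(L, K) = √(4 + (L - 96)) = √(4 + (-96 + L)) = √(-92 + L))
1/(f(261) + D(-197, 13*(-11))) = 1/(261*(-3 + 261) + √(-92 - 197)) = 1/(261*258 + √(-289)) = 1/(67338 + 17*I) = (67338 - 17*I)/4534406533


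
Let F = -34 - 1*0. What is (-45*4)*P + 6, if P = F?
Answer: 6126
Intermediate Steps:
F = -34 (F = -34 + 0 = -34)
P = -34
(-45*4)*P + 6 = -45*4*(-34) + 6 = -180*(-34) + 6 = 6120 + 6 = 6126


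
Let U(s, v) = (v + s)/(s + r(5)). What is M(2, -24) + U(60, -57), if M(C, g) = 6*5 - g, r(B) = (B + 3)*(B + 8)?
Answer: 8859/164 ≈ 54.018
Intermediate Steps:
r(B) = (3 + B)*(8 + B)
U(s, v) = (s + v)/(104 + s) (U(s, v) = (v + s)/(s + (24 + 5² + 11*5)) = (s + v)/(s + (24 + 25 + 55)) = (s + v)/(s + 104) = (s + v)/(104 + s))
M(C, g) = 30 - g
M(2, -24) + U(60, -57) = (30 - 1*(-24)) + (60 - 57)/(104 + 60) = (30 + 24) + 3/164 = 54 + (1/164)*3 = 54 + 3/164 = 8859/164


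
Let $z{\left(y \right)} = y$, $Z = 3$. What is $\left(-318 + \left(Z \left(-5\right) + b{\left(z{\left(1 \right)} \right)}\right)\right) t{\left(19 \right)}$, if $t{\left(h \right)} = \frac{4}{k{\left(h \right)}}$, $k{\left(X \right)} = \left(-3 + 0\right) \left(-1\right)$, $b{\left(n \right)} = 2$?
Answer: $- \frac{1324}{3} \approx -441.33$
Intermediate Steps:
$k{\left(X \right)} = 3$ ($k{\left(X \right)} = \left(-3\right) \left(-1\right) = 3$)
$t{\left(h \right)} = \frac{4}{3}$
$\left(-318 + \left(Z \left(-5\right) + b{\left(z{\left(1 \right)} \right)}\right)\right) t{\left(19 \right)} = \left(-318 + \left(3 \left(-5\right) + 2\right)\right) \frac{4}{3} = \left(-318 + \left(-15 + 2\right)\right) \frac{4}{3} = \left(-318 - 13\right) \frac{4}{3} = \left(-331\right) \frac{4}{3} = - \frac{1324}{3}$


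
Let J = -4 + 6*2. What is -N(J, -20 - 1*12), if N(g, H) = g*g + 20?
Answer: -84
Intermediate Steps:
J = 8 (J = -4 + 12 = 8)
N(g, H) = 20 + g² (N(g, H) = g² + 20 = 20 + g²)
-N(J, -20 - 1*12) = -(20 + 8²) = -(20 + 64) = -1*84 = -84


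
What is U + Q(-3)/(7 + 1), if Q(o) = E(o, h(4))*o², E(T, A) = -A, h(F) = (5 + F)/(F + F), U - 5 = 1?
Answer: 303/64 ≈ 4.7344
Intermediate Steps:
U = 6 (U = 5 + 1 = 6)
h(F) = (5 + F)/(2*F) (h(F) = (5 + F)/((2*F)) = (5 + F)*(1/(2*F)) = (5 + F)/(2*F))
Q(o) = -9*o²/8 (Q(o) = (-(5 + 4)/(2*4))*o² = (-9/(2*4))*o² = (-1*9/8)*o² = -9*o²/8)
U + Q(-3)/(7 + 1) = 6 + (-9/8*(-3)²)/(7 + 1) = 6 - 9/8*9/8 = 6 - 81/8*⅛ = 6 - 81/64 = 303/64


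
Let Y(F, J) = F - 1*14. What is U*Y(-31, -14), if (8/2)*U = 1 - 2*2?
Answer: 135/4 ≈ 33.750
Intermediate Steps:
Y(F, J) = -14 + F (Y(F, J) = F - 14 = -14 + F)
U = -3/4 (U = (1 - 2*2)/4 = (1 - 4)/4 = (1/4)*(-3) = -3/4 ≈ -0.75000)
U*Y(-31, -14) = -3*(-14 - 31)/4 = -3/4*(-45) = 135/4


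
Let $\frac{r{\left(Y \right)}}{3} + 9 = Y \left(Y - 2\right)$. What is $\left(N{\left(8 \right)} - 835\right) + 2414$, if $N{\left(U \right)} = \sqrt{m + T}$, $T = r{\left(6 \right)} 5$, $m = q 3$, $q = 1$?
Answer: $1579 + 2 \sqrt{57} \approx 1594.1$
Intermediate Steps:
$r{\left(Y \right)} = -27 + 3 Y \left(-2 + Y\right)$ ($r{\left(Y \right)} = -27 + 3 Y \left(Y - 2\right) = -27 + 3 Y \left(-2 + Y\right)$)
$m = 3$ ($m = 1 \cdot 3 = 3$)
$T = 225$ ($T = \left(-27 - 36 + 3 \cdot 6^{2}\right) 5 = \left(-27 - 36 + 3 \cdot 36\right) 5 = \left(-27 - 36 + 108\right) 5 = 45 \cdot 5 = 225$)
$N{\left(U \right)} = 2 \sqrt{57}$ ($N{\left(U \right)} = \sqrt{3 + 225} = \sqrt{228} = 2 \sqrt{57}$)
$\left(N{\left(8 \right)} - 835\right) + 2414 = \left(2 \sqrt{57} - 835\right) + 2414 = \left(-835 + 2 \sqrt{57}\right) + 2414 = 1579 + 2 \sqrt{57}$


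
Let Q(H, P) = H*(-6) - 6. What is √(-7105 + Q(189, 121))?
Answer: I*√8245 ≈ 90.802*I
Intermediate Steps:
Q(H, P) = -6 - 6*H (Q(H, P) = -6*H - 6 = -6 - 6*H)
√(-7105 + Q(189, 121)) = √(-7105 + (-6 - 6*189)) = √(-7105 + (-6 - 1134)) = √(-7105 - 1140) = √(-8245) = I*√8245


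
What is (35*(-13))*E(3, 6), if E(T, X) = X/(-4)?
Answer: 1365/2 ≈ 682.50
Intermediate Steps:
E(T, X) = -X/4 (E(T, X) = X*(-¼) = -X/4)
(35*(-13))*E(3, 6) = (35*(-13))*(-¼*6) = -455*(-3/2) = 1365/2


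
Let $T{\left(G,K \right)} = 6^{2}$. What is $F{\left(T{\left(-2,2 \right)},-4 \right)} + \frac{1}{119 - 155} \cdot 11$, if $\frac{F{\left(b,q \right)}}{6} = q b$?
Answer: $- \frac{31115}{36} \approx -864.31$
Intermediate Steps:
$T{\left(G,K \right)} = 36$
$F{\left(b,q \right)} = 6 b q$ ($F{\left(b,q \right)} = 6 q b = 6 b q$)
$F{\left(T{\left(-2,2 \right)},-4 \right)} + \frac{1}{119 - 155} \cdot 11 = 6 \cdot 36 \left(-4\right) + \frac{1}{119 - 155} \cdot 11 = -864 + \frac{1}{-36} \cdot 11 = -864 - \frac{11}{36} = - \frac{31115}{36}$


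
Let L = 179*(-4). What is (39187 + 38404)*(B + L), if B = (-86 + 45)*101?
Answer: -376859487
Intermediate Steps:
L = -716
B = -4141 (B = -41*101 = -4141)
(39187 + 38404)*(B + L) = (39187 + 38404)*(-4141 - 716) = 77591*(-4857) = -376859487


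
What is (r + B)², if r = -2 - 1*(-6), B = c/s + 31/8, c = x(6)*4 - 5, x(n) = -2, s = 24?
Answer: 484/9 ≈ 53.778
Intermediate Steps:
c = -13 (c = -2*4 - 5 = -8 - 5 = -13)
B = 10/3 (B = -13/24 + 31/8 = 10/3 ≈ 3.3333)
r = 4 (r = -2 + 6 = 4)
(r + B)² = (4 + 10/3)² = (22/3)² = 484/9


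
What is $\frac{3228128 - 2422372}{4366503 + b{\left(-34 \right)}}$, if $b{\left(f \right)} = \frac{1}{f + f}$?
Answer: $\frac{54791408}{296922203} \approx 0.18453$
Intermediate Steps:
$b{\left(f \right)} = \frac{1}{2 f}$
$\frac{3228128 - 2422372}{4366503 + b{\left(-34 \right)}} = \frac{3228128 - 2422372}{4366503 + \frac{1}{2 \left(-34\right)}} = \frac{805756}{4366503 + \frac{1}{2} \left(- \frac{1}{34}\right)} = \frac{805756}{4366503 - \frac{1}{68}} = \frac{805756}{\frac{296922203}{68}} = 805756 \cdot \frac{68}{296922203} = \frac{54791408}{296922203}$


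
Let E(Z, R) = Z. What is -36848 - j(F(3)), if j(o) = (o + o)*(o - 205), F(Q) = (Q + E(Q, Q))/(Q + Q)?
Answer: -36440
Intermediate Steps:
F(Q) = 1 (F(Q) = (Q + Q)/(Q + Q) = (2*Q)/((2*Q)) = (2*Q)*(1/(2*Q)) = 1)
j(o) = 2*o*(-205 + o) (j(o) = (2*o)*(-205 + o) = 2*o*(-205 + o))
-36848 - j(F(3)) = -36848 - 2*(-205 + 1) = -36848 - 2*(-204) = -36848 - 1*(-408) = -36848 + 408 = -36440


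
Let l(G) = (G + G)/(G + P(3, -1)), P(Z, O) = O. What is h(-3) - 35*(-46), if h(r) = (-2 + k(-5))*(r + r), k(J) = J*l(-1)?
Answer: 1652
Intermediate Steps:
l(G) = 2*G/(-1 + G) (l(G) = (G + G)/(G - 1) = (2*G)/(-1 + G) = 2*G/(-1 + G))
k(J) = J (k(J) = J*(2*(-1)/(-1 - 1)) = J*(2*(-1)/(-2)) = J*(2*(-1)*(-½)) = J*1 = J)
h(r) = -14*r (h(r) = (-2 - 5)*(r + r) = -14*r)
h(-3) - 35*(-46) = -14*(-3) - 35*(-46) = 42 + 1610 = 1652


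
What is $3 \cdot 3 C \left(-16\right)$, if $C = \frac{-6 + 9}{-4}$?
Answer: $108$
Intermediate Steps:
$C = - \frac{3}{4}$ ($C = 3 \left(- \frac{1}{4}\right) = - \frac{3}{4} \approx -0.75$)
$3 \cdot 3 C \left(-16\right) = 3 \cdot 3 \left(- \frac{3}{4}\right) \left(-16\right) = 9 \left(- \frac{3}{4}\right) \left(-16\right) = \left(- \frac{27}{4}\right) \left(-16\right) = 108$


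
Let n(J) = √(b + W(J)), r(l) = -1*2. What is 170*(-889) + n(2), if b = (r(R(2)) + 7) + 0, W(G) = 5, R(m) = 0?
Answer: -151130 + √10 ≈ -1.5113e+5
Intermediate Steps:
r(l) = -2
b = 5 (b = (-2 + 7) + 0 = 5 + 0 = 5)
n(J) = √10 (n(J) = √(5 + 5) = √10)
170*(-889) + n(2) = 170*(-889) + √10 = -151130 + √10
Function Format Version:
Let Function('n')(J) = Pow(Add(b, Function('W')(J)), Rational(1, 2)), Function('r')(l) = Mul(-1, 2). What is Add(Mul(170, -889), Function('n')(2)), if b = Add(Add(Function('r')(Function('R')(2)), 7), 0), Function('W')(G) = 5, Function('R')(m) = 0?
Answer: Add(-151130, Pow(10, Rational(1, 2))) ≈ -1.5113e+5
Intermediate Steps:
Function('r')(l) = -2
b = 5 (b = Add(Add(-2, 7), 0) = Add(5, 0) = 5)
Function('n')(J) = Pow(10, Rational(1, 2)) (Function('n')(J) = Pow(Add(5, 5), Rational(1, 2)) = Pow(10, Rational(1, 2)))
Add(Mul(170, -889), Function('n')(2)) = Add(Mul(170, -889), Pow(10, Rational(1, 2))) = Add(-151130, Pow(10, Rational(1, 2)))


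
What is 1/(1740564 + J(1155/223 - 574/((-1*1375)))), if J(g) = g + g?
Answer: 306625/533703868754 ≈ 5.7452e-7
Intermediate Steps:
J(g) = 2*g
1/(1740564 + J(1155/223 - 574/((-1*1375)))) = 1/(1740564 + 2*(1155/223 - 574/((-1*1375)))) = 1/(1740564 + 2*(1155*(1/223) - 574/(-1375))) = 1/(1740564 + 2*(1155/223 - 574*(-1/1375))) = 1/(1740564 + 2*(1155/223 + 574/1375)) = 1/(1740564 + 2*(1716127/306625)) = 1/(1740564 + 3432254/306625) = 1/(533703868754/306625) = 306625/533703868754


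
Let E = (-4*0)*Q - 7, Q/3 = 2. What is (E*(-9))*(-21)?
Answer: -1323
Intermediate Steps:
Q = 6 (Q = 3*2 = 6)
E = -7 (E = -4*0*6 - 7 = 0*6 - 7 = 0 - 7 = -7)
(E*(-9))*(-21) = -7*(-9)*(-21) = 63*(-21) = -1323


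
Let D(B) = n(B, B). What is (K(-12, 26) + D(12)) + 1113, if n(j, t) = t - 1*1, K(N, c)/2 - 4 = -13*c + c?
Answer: 508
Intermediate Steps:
K(N, c) = 8 - 24*c (K(N, c) = 8 + 2*(-13*c + c) = 8 + 2*(-12*c) = 8 - 24*c)
n(j, t) = -1 + t (n(j, t) = t - 1 = -1 + t)
D(B) = -1 + B
(K(-12, 26) + D(12)) + 1113 = ((8 - 24*26) + (-1 + 12)) + 1113 = ((8 - 624) + 11) + 1113 = (-616 + 11) + 1113 = -605 + 1113 = 508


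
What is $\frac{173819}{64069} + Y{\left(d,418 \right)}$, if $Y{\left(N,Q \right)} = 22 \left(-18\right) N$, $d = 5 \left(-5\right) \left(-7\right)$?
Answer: $- \frac{4439807881}{64069} \approx -69297.0$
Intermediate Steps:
$d = 175$ ($d = \left(-25\right) \left(-7\right) = 175$)
$Y{\left(N,Q \right)} = - 396 N$
$\frac{173819}{64069} + Y{\left(d,418 \right)} = \frac{173819}{64069} - 69300 = - \frac{4439807881}{64069}$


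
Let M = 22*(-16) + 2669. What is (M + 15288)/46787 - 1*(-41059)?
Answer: 1921045038/46787 ≈ 41059.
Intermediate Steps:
M = 2317 (M = -352 + 2669 = 2317)
(M + 15288)/46787 - 1*(-41059) = (2317 + 15288)/46787 - 1*(-41059) = 17605*(1/46787) + 41059 = 17605/46787 + 41059 = 1921045038/46787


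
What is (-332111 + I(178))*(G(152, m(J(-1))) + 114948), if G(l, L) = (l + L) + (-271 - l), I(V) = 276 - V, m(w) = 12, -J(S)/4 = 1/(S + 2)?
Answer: -38078238957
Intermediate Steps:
J(S) = -4/(2 + S) (J(S) = -4/(S + 2) = -4/(2 + S))
G(l, L) = -271 + L (G(l, L) = (L + l) + (-271 - l) = -271 + L)
(-332111 + I(178))*(G(152, m(J(-1))) + 114948) = (-332111 + (276 - 1*178))*((-271 + 12) + 114948) = (-332111 + (276 - 178))*(-259 + 114948) = (-332111 + 98)*114689 = -332013*114689 = -38078238957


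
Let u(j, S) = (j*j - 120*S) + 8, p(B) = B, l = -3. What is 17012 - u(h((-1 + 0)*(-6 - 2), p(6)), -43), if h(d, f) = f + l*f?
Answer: 11700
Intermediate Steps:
h(d, f) = -2*f (h(d, f) = f - 3*f = -2*f)
u(j, S) = 8 + j**2 - 120*S (u(j, S) = (j**2 - 120*S) + 8 = 8 + j**2 - 120*S)
17012 - u(h((-1 + 0)*(-6 - 2), p(6)), -43) = 17012 - (8 + (-2*6)**2 - 120*(-43)) = 17012 - (8 + (-12)**2 + 5160) = 17012 - (8 + 144 + 5160) = 17012 - 1*5312 = 17012 - 5312 = 11700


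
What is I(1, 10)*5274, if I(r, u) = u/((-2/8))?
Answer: -210960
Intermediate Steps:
I(r, u) = -4*u (I(r, u) = u/((-2*⅛)) = u/(-¼) = u*(-4) = -4*u)
I(1, 10)*5274 = -4*10*5274 = -40*5274 = -210960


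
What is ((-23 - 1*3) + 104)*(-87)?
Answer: -6786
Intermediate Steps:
((-23 - 1*3) + 104)*(-87) = ((-23 - 3) + 104)*(-87) = (-26 + 104)*(-87) = 78*(-87) = -6786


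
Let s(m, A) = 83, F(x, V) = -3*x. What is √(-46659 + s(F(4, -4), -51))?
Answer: 4*I*√2911 ≈ 215.81*I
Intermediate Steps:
√(-46659 + s(F(4, -4), -51)) = √(-46659 + 83) = √(-46576) = 4*I*√2911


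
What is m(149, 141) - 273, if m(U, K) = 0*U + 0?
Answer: -273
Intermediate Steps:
m(U, K) = 0 (m(U, K) = 0 + 0 = 0)
m(149, 141) - 273 = 0 - 273 = -273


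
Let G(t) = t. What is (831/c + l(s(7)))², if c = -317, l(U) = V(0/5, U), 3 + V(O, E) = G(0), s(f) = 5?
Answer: 3175524/100489 ≈ 31.601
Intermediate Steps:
V(O, E) = -3 (V(O, E) = -3 + 0 = -3)
l(U) = -3
(831/c + l(s(7)))² = (831/(-317) - 3)² = (831*(-1/317) - 3)² = (-831/317 - 3)² = (-1782/317)² = 3175524/100489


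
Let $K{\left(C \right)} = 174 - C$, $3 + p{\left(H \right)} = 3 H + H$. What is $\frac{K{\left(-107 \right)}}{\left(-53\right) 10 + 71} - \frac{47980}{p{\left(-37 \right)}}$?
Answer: $\frac{21980389}{69309} \approx 317.14$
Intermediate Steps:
$p{\left(H \right)} = -3 + 4 H$ ($p{\left(H \right)} = -3 + \left(3 H + H\right) = -3 + 4 H$)
$\frac{K{\left(-107 \right)}}{\left(-53\right) 10 + 71} - \frac{47980}{p{\left(-37 \right)}} = \frac{174 - -107}{\left(-53\right) 10 + 71} - \frac{47980}{-3 + 4 \left(-37\right)} = \frac{174 + 107}{-530 + 71} - \frac{47980}{-3 - 148} = \frac{281}{-459} - \frac{47980}{-151} = 281 \left(- \frac{1}{459}\right) - - \frac{47980}{151} = - \frac{281}{459} + \frac{47980}{151} = \frac{21980389}{69309}$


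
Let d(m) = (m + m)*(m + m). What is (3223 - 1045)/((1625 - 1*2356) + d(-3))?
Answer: -2178/695 ≈ -3.1338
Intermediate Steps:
d(m) = 4*m² (d(m) = (2*m)*(2*m) = 4*m²)
(3223 - 1045)/((1625 - 1*2356) + d(-3)) = (3223 - 1045)/((1625 - 1*2356) + 4*(-3)²) = 2178/((1625 - 2356) + 4*9) = 2178/(-731 + 36) = 2178/(-695) = 2178*(-1/695) = -2178/695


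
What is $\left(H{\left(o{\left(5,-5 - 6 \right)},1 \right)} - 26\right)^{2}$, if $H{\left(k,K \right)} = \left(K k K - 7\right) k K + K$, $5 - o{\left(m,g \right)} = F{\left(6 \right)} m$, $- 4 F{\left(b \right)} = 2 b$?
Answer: $55225$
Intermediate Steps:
$F{\left(b \right)} = - \frac{b}{2}$ ($F{\left(b \right)} = - \frac{2 b}{4} = - \frac{b}{2}$)
$o{\left(m,g \right)} = 5 + 3 m$ ($o{\left(m,g \right)} = 5 - \left(- \frac{1}{2}\right) 6 m = 5 - - 3 m = 5 + 3 m$)
$H{\left(k,K \right)} = K + K k \left(-7 + k K^{2}\right)$ ($H{\left(k,K \right)} = \left(k K^{2} - 7\right) k K + K = \left(-7 + k K^{2}\right) k K + K = k \left(-7 + k K^{2}\right) K + K = K k \left(-7 + k K^{2}\right) + K = K + K k \left(-7 + k K^{2}\right)$)
$\left(H{\left(o{\left(5,-5 - 6 \right)},1 \right)} - 26\right)^{2} = \left(1 \left(1 - 7 \left(5 + 3 \cdot 5\right) + 1^{2} \left(5 + 3 \cdot 5\right)^{2}\right) - 26\right)^{2} = \left(1 \left(1 - 7 \left(5 + 15\right) + 1 \left(5 + 15\right)^{2}\right) - 26\right)^{2} = \left(1 \left(1 - 140 + 1 \cdot 20^{2}\right) - 26\right)^{2} = \left(1 \left(1 - 140 + 1 \cdot 400\right) - 26\right)^{2} = \left(1 \left(1 - 140 + 400\right) - 26\right)^{2} = \left(1 \cdot 261 - 26\right)^{2} = \left(261 - 26\right)^{2} = 235^{2} = 55225$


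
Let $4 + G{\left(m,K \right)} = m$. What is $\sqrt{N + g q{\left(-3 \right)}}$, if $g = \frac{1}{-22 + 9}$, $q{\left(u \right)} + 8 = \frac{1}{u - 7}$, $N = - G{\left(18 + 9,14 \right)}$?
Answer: $\frac{i \sqrt{378170}}{130} \approx 4.7304 i$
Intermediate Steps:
$G{\left(m,K \right)} = -4 + m$
$N = -23$ ($N = - (-4 + \left(18 + 9\right)) = - (-4 + 27) = \left(-1\right) 23 = -23$)
$q{\left(u \right)} = -8 + \frac{1}{-7 + u}$ ($q{\left(u \right)} = -8 + \frac{1}{u - 7} = -8 + \frac{1}{-7 + u}$)
$g = - \frac{1}{13}$ ($g = \frac{1}{-13} = - \frac{1}{13} \approx -0.076923$)
$\sqrt{N + g q{\left(-3 \right)}} = \sqrt{-23 - \frac{\frac{1}{-7 - 3} \left(57 - -24\right)}{13}} = \sqrt{-23 - \frac{\frac{1}{-10} \left(57 + 24\right)}{13}} = \sqrt{-23 - \frac{\left(- \frac{1}{10}\right) 81}{13}} = \sqrt{-23 - - \frac{81}{130}} = \sqrt{-23 + \frac{81}{130}} = \sqrt{- \frac{2909}{130}} = \frac{i \sqrt{378170}}{130}$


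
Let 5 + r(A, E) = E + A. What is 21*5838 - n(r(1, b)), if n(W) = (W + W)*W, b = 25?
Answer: 121716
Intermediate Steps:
r(A, E) = -5 + A + E (r(A, E) = -5 + (E + A) = -5 + (A + E) = -5 + A + E)
n(W) = 2*W**2 (n(W) = (2*W)*W = 2*W**2)
21*5838 - n(r(1, b)) = 21*5838 - 2*(-5 + 1 + 25)**2 = 122598 - 2*21**2 = 122598 - 2*441 = 122598 - 1*882 = 122598 - 882 = 121716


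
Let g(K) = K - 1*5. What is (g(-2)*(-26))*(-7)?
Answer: -1274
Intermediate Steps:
g(K) = -5 + K (g(K) = K - 5 = -5 + K)
(g(-2)*(-26))*(-7) = ((-5 - 2)*(-26))*(-7) = -7*(-26)*(-7) = 182*(-7) = -1274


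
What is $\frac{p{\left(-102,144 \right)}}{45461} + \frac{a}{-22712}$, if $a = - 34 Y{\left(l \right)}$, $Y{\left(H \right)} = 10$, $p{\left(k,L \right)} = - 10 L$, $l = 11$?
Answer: $- \frac{253655}{15183974} \approx -0.016705$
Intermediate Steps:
$a = -340$ ($a = \left(-34\right) 10 = -340$)
$\frac{p{\left(-102,144 \right)}}{45461} + \frac{a}{-22712} = \frac{\left(-10\right) 144}{45461} - \frac{340}{-22712} = \left(-1440\right) \frac{1}{45461} - - \frac{5}{334} = - \frac{1440}{45461} + \frac{5}{334} = - \frac{253655}{15183974}$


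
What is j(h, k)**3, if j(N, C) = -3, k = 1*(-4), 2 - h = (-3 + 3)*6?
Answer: -27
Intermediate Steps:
h = 2 (h = 2 - (-3 + 3)*6 = 2 - 0*6 = 2 - 1*0 = 2 + 0 = 2)
k = -4
j(h, k)**3 = (-3)**3 = -27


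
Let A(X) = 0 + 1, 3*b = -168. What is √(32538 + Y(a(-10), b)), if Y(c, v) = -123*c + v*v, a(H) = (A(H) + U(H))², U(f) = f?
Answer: √25711 ≈ 160.35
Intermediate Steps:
b = -56 (b = (⅓)*(-168) = -56)
A(X) = 1
a(H) = (1 + H)²
Y(c, v) = v² - 123*c (Y(c, v) = -123*c + v² = v² - 123*c)
√(32538 + Y(a(-10), b)) = √(32538 + ((-56)² - 123*(1 - 10)²)) = √(32538 + (3136 - 123*(-9)²)) = √(32538 + (3136 - 123*81)) = √(32538 + (3136 - 9963)) = √(32538 - 6827) = √25711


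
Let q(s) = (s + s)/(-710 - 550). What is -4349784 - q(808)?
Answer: -1370181556/315 ≈ -4.3498e+6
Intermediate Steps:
q(s) = -s/630 (q(s) = (2*s)/(-1260) = (2*s)*(-1/1260) = -s/630)
-4349784 - q(808) = -4349784 - (-1)*808/630 = -4349784 - 1*(-404/315) = -4349784 + 404/315 = -1370181556/315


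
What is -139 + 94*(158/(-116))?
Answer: -7744/29 ≈ -267.03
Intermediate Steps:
-139 + 94*(158/(-116)) = -139 + 94*(158*(-1/116)) = -139 + 94*(-79/58) = -139 - 3713/29 = -7744/29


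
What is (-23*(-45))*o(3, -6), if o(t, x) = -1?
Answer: -1035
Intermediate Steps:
(-23*(-45))*o(3, -6) = -23*(-45)*(-1) = 1035*(-1) = -1035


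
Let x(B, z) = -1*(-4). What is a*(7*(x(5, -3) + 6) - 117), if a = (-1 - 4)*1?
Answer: 235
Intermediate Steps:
a = -5 (a = -5*1 = -5)
x(B, z) = 4
a*(7*(x(5, -3) + 6) - 117) = -5*(7*(4 + 6) - 117) = -5*(7*10 - 117) = -5*(70 - 117) = -5*(-47) = 235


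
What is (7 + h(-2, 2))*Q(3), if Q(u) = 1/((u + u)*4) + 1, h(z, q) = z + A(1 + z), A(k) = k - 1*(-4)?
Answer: 25/3 ≈ 8.3333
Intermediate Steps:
A(k) = 4 + k (A(k) = k + 4 = 4 + k)
h(z, q) = 5 + 2*z (h(z, q) = z + (4 + (1 + z)) = z + (5 + z) = 5 + 2*z)
Q(u) = 1 + 1/(8*u) (Q(u) = (¼)/(2*u) + 1 = (1/(2*u))*(¼) + 1 = 1/(8*u) + 1 = 1 + 1/(8*u))
(7 + h(-2, 2))*Q(3) = (7 + (5 + 2*(-2)))*((⅛ + 3)/3) = (7 + (5 - 4))*((⅓)*(25/8)) = (7 + 1)*(25/24) = 8*(25/24) = 25/3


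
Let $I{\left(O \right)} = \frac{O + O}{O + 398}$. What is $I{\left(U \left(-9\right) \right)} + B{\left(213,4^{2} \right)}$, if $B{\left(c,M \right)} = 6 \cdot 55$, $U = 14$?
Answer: $\frac{22377}{68} \approx 329.07$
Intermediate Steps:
$B{\left(c,M \right)} = 330$
$I{\left(O \right)} = \frac{2 O}{398 + O}$
$I{\left(U \left(-9\right) \right)} + B{\left(213,4^{2} \right)} = \frac{2 \cdot 14 \left(-9\right)}{398 + 14 \left(-9\right)} + 330 = 2 \left(-126\right) \frac{1}{398 - 126} + 330 = 2 \left(-126\right) \frac{1}{272} + 330 = - \frac{63}{68} + 330 = \frac{22377}{68}$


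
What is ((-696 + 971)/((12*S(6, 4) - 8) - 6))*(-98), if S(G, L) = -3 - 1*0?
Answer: 539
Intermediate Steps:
S(G, L) = -3 (S(G, L) = -3 + 0 = -3)
((-696 + 971)/((12*S(6, 4) - 8) - 6))*(-98) = ((-696 + 971)/((12*(-3) - 8) - 6))*(-98) = (275/((-36 - 8) - 6))*(-98) = (275/(-44 - 6))*(-98) = (275/(-50))*(-98) = (275*(-1/50))*(-98) = -11/2*(-98) = 539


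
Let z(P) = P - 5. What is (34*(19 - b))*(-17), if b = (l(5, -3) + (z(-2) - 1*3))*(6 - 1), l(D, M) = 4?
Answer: -28322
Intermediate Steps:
z(P) = -5 + P
b = -30 (b = (4 + ((-5 - 2) - 1*3))*(6 - 1) = (4 + (-7 - 3))*5 = (4 - 10)*5 = -6*5 = -30)
(34*(19 - b))*(-17) = (34*(19 - 1*(-30)))*(-17) = (34*(19 + 30))*(-17) = (34*49)*(-17) = 1666*(-17) = -28322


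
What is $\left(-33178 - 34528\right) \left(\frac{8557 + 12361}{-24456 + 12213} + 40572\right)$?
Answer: $- \frac{33629710893068}{12243} \approx -2.7469 \cdot 10^{9}$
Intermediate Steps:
$\left(-33178 - 34528\right) \left(\frac{8557 + 12361}{-24456 + 12213} + 40572\right) = - 67706 \left(\frac{20918}{-12243} + 40572\right) = - 67706 \left(20918 \left(- \frac{1}{12243}\right) + 40572\right) = - 67706 \left(- \frac{20918}{12243} + 40572\right) = \left(-67706\right) \frac{496702078}{12243} = - \frac{33629710893068}{12243}$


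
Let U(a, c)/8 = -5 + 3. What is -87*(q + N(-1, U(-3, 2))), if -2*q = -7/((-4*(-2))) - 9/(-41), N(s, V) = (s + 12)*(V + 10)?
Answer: 3748047/656 ≈ 5713.5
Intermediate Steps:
U(a, c) = -16 (U(a, c) = 8*(-5 + 3) = 8*(-2) = -16)
N(s, V) = (10 + V)*(12 + s) (N(s, V) = (12 + s)*(10 + V) = (10 + V)*(12 + s))
q = 215/656 (q = -(-7/((-4*(-2))) - 9/(-41))/2 = -(-7/8 - 9*(-1/41))/2 = -(-7*⅛ + 9/41)/2 = -(-7/8 + 9/41)/2 = -½*(-215/328) = 215/656 ≈ 0.32774)
-87*(q + N(-1, U(-3, 2))) = -87*(215/656 + (120 + 10*(-1) + 12*(-16) - 16*(-1))) = -87*(215/656 + (120 - 10 - 192 + 16)) = -87*(215/656 - 66) = -87*(-43081/656) = 3748047/656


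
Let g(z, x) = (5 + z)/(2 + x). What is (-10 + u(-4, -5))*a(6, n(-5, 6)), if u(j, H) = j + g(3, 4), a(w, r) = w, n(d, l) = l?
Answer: -76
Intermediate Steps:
g(z, x) = (5 + z)/(2 + x)
u(j, H) = 4/3 + j (u(j, H) = j + (5 + 3)/(2 + 4) = j + 8/6 = j + (⅙)*8 = j + 4/3 = 4/3 + j)
(-10 + u(-4, -5))*a(6, n(-5, 6)) = (-10 + (4/3 - 4))*6 = (-10 - 8/3)*6 = -38/3*6 = -76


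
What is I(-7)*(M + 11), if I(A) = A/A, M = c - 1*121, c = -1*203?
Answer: -313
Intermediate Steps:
c = -203
M = -324 (M = -203 - 1*121 = -203 - 121 = -324)
I(A) = 1
I(-7)*(M + 11) = 1*(-324 + 11) = 1*(-313) = -313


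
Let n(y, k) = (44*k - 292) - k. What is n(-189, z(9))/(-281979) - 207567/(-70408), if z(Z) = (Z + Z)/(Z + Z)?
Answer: 19515688895/6617859144 ≈ 2.9489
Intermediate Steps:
z(Z) = 1 (z(Z) = (2*Z)/((2*Z)) = (2*Z)*(1/(2*Z)) = 1)
n(y, k) = -292 + 43*k (n(y, k) = (-292 + 44*k) - k = -292 + 43*k)
n(-189, z(9))/(-281979) - 207567/(-70408) = (-292 + 43*1)/(-281979) - 207567/(-70408) = (-292 + 43)*(-1/281979) - 207567*(-1/70408) = -249*(-1/281979) + 207567/70408 = 83/93993 + 207567/70408 = 19515688895/6617859144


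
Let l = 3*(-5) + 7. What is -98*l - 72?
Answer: 712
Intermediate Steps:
l = -8 (l = -15 + 7 = -8)
-98*l - 72 = -98*(-8) - 72 = 784 - 72 = 712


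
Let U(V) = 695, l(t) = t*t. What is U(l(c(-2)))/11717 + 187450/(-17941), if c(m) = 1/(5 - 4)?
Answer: -2183882655/210214697 ≈ -10.389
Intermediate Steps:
c(m) = 1 (c(m) = 1/1 = 1)
l(t) = t²
U(l(c(-2)))/11717 + 187450/(-17941) = 695/11717 + 187450/(-17941) = 695*(1/11717) + 187450*(-1/17941) = 695/11717 - 187450/17941 = -2183882655/210214697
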